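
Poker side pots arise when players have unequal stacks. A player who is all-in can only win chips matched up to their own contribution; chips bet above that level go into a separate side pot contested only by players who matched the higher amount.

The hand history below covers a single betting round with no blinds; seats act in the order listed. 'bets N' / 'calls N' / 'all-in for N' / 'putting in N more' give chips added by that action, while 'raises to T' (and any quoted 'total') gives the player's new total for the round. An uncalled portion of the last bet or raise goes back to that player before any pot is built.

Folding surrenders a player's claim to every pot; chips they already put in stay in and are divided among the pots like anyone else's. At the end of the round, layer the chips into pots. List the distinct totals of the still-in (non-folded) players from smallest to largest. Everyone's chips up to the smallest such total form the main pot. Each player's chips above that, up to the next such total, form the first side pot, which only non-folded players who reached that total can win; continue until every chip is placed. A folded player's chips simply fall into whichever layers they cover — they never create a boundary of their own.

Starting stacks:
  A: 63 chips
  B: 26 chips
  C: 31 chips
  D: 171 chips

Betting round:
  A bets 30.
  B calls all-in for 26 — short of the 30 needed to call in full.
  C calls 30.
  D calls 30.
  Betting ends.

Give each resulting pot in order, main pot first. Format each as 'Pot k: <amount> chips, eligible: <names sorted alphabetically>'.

Contributions: A=30, B=26, C=30, D=30
Pot levels (distinct totals of non-folded players): 26, 30
Layer 1-26: 26 each from A, B, C, D = 26*4 = 104 chips; eligible A, B, C, D
Layer 27-30: 4 each from A, C, D = 4*3 = 12 chips; eligible A, C, D

Pot 1: 104 chips, eligible: A, B, C, D
Pot 2: 12 chips, eligible: A, C, D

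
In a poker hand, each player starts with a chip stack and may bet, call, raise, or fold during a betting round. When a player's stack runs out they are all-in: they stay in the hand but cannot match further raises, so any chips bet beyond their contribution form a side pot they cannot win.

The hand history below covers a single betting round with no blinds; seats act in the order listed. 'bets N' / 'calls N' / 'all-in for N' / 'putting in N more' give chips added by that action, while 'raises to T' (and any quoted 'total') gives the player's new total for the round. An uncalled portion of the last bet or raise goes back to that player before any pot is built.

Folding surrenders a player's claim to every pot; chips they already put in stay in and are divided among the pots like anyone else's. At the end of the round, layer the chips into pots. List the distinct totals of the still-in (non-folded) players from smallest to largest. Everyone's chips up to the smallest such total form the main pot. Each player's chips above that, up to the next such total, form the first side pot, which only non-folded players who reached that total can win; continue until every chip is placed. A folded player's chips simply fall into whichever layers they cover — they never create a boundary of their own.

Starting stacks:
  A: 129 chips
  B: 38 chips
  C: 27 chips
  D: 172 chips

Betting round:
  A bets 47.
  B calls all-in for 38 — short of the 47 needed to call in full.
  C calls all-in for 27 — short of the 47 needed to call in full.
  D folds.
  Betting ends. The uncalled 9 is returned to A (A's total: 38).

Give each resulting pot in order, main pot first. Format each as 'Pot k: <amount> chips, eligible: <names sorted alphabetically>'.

Pot 1: 81 chips, eligible: A, B, C
Pot 2: 22 chips, eligible: A, B

Derivation:
Contributions (after 9 returned to A): A=38, B=38, C=27
Folded: D
Pot levels (distinct totals of non-folded players): 27, 38
Layer 1-27: 27 each from A, B, C = 27*3 = 81 chips; eligible A, B, C
Layer 28-38: 11 each from A, B = 11*2 = 22 chips; eligible A, B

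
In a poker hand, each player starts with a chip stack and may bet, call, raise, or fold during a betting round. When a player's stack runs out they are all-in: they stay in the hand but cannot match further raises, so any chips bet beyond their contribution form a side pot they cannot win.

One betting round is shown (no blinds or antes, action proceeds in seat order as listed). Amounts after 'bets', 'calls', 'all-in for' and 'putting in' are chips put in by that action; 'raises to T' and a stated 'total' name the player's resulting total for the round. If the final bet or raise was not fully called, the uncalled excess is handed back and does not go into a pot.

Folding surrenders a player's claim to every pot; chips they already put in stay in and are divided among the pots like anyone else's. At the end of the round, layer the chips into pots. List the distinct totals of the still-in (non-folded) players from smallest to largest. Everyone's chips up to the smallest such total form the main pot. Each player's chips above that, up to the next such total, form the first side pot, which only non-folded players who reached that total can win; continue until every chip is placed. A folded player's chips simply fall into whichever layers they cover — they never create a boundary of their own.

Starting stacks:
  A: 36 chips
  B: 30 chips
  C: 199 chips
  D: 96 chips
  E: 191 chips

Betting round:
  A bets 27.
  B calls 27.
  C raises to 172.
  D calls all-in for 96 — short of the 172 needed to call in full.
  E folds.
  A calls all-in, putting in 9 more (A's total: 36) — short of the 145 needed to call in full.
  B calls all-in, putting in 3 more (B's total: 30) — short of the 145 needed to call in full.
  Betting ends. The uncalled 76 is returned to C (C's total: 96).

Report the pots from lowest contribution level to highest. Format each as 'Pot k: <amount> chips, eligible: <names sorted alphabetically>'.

Pot 1: 120 chips, eligible: A, B, C, D
Pot 2: 18 chips, eligible: A, C, D
Pot 3: 120 chips, eligible: C, D

Derivation:
Contributions (after 76 returned to C): A=36, B=30, C=96, D=96
Folded: E
Pot levels (distinct totals of non-folded players): 30, 36, 96
Layer 1-30: 30 each from A, B, C, D = 30*4 = 120 chips; eligible A, B, C, D
Layer 31-36: 6 each from A, C, D = 6*3 = 18 chips; eligible A, C, D
Layer 37-96: 60 each from C, D = 60*2 = 120 chips; eligible C, D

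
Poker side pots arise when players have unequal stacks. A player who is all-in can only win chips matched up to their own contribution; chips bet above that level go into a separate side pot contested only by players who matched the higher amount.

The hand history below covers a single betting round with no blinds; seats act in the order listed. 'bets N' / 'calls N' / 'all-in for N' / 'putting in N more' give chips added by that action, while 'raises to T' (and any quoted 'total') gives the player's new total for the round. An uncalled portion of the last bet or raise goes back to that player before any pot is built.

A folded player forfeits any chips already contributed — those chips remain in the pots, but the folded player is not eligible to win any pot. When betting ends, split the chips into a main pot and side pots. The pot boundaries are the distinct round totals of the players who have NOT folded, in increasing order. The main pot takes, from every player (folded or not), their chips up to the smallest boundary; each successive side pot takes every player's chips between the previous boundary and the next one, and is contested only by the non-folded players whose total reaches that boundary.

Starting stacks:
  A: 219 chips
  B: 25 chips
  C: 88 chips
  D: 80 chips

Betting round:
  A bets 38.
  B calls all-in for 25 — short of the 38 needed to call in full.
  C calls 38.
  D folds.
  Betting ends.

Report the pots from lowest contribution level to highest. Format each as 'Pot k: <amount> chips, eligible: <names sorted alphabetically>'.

Contributions: A=38, B=25, C=38
Folded: D
Pot levels (distinct totals of non-folded players): 25, 38
Layer 1-25: 25 each from A, B, C = 25*3 = 75 chips; eligible A, B, C
Layer 26-38: 13 each from A, C = 13*2 = 26 chips; eligible A, C

Pot 1: 75 chips, eligible: A, B, C
Pot 2: 26 chips, eligible: A, C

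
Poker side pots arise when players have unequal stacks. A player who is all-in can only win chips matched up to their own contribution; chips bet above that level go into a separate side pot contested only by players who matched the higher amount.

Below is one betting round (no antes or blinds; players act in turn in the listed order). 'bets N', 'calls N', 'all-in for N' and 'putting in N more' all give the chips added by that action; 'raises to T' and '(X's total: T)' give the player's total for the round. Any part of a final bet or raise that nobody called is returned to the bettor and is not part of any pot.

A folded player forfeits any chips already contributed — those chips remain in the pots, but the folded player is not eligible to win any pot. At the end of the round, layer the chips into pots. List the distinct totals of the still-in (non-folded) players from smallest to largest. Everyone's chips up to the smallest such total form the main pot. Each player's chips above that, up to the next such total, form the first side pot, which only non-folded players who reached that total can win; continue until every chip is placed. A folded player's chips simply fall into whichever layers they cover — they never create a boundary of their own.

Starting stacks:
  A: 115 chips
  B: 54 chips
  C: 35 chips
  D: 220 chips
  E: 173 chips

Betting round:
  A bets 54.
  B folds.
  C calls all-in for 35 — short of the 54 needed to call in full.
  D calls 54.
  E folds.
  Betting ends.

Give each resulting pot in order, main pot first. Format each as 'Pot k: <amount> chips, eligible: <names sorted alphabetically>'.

Contributions: A=54, C=35, D=54
Folded: B, E
Pot levels (distinct totals of non-folded players): 35, 54
Layer 1-35: 35 each from A, C, D = 35*3 = 105 chips; eligible A, C, D
Layer 36-54: 19 each from A, D = 19*2 = 38 chips; eligible A, D

Pot 1: 105 chips, eligible: A, C, D
Pot 2: 38 chips, eligible: A, D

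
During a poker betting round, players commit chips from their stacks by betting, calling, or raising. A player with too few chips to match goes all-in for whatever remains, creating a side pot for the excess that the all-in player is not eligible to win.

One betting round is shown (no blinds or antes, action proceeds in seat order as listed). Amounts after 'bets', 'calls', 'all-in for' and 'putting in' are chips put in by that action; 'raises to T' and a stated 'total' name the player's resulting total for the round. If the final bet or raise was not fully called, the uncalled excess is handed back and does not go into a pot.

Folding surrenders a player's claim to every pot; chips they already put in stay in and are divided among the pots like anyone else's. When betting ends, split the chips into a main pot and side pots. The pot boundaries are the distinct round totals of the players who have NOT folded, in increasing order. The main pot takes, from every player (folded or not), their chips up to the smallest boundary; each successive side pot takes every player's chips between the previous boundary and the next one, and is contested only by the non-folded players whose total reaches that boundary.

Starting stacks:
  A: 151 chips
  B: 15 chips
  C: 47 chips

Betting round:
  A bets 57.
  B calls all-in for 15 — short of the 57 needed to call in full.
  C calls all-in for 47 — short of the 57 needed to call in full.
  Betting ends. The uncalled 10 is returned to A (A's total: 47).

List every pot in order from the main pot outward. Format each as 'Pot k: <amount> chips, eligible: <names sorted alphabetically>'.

Pot 1: 45 chips, eligible: A, B, C
Pot 2: 64 chips, eligible: A, C

Derivation:
Contributions (after 10 returned to A): A=47, B=15, C=47
Pot levels (distinct totals of non-folded players): 15, 47
Layer 1-15: 15 each from A, B, C = 15*3 = 45 chips; eligible A, B, C
Layer 16-47: 32 each from A, C = 32*2 = 64 chips; eligible A, C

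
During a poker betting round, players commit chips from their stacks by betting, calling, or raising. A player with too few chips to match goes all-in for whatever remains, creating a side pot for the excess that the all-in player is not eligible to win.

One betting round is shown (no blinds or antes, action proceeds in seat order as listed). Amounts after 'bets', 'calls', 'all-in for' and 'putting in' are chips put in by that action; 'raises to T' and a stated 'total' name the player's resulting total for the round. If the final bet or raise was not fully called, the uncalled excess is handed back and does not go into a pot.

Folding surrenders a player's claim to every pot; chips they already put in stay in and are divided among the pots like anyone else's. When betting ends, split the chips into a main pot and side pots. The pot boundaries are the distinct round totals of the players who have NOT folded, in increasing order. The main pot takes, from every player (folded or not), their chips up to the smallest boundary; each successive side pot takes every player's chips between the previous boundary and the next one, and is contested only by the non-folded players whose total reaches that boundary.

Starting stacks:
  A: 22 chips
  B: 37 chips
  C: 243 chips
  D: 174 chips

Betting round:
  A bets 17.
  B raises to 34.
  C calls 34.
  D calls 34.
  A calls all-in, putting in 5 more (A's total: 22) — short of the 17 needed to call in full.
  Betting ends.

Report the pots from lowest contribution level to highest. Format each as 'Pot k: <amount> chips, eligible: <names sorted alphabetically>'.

Contributions: A=22, B=34, C=34, D=34
Pot levels (distinct totals of non-folded players): 22, 34
Layer 1-22: 22 each from A, B, C, D = 22*4 = 88 chips; eligible A, B, C, D
Layer 23-34: 12 each from B, C, D = 12*3 = 36 chips; eligible B, C, D

Pot 1: 88 chips, eligible: A, B, C, D
Pot 2: 36 chips, eligible: B, C, D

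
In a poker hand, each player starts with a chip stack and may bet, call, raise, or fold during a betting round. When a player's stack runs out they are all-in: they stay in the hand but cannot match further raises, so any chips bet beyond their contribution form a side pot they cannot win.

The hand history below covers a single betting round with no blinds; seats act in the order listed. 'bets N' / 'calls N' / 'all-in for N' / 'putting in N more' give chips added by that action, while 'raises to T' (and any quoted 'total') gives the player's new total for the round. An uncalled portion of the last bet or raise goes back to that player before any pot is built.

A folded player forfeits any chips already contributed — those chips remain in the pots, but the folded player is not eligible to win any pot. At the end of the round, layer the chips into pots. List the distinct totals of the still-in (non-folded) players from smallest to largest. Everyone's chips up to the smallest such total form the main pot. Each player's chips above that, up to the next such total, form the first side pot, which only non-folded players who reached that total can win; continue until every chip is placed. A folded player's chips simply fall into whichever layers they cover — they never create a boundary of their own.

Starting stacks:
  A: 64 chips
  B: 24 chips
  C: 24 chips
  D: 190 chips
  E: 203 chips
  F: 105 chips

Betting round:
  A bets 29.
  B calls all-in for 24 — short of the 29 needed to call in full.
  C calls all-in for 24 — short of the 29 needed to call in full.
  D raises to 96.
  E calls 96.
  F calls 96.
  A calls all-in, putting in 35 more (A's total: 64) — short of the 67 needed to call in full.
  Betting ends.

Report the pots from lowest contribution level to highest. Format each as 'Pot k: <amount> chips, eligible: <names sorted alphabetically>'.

Contributions: A=64, B=24, C=24, D=96, E=96, F=96
Pot levels (distinct totals of non-folded players): 24, 64, 96
Layer 1-24: 24 each from A, B, C, D, E, F = 24*6 = 144 chips; eligible A, B, C, D, E, F
Layer 25-64: 40 each from A, D, E, F = 40*4 = 160 chips; eligible A, D, E, F
Layer 65-96: 32 each from D, E, F = 32*3 = 96 chips; eligible D, E, F

Pot 1: 144 chips, eligible: A, B, C, D, E, F
Pot 2: 160 chips, eligible: A, D, E, F
Pot 3: 96 chips, eligible: D, E, F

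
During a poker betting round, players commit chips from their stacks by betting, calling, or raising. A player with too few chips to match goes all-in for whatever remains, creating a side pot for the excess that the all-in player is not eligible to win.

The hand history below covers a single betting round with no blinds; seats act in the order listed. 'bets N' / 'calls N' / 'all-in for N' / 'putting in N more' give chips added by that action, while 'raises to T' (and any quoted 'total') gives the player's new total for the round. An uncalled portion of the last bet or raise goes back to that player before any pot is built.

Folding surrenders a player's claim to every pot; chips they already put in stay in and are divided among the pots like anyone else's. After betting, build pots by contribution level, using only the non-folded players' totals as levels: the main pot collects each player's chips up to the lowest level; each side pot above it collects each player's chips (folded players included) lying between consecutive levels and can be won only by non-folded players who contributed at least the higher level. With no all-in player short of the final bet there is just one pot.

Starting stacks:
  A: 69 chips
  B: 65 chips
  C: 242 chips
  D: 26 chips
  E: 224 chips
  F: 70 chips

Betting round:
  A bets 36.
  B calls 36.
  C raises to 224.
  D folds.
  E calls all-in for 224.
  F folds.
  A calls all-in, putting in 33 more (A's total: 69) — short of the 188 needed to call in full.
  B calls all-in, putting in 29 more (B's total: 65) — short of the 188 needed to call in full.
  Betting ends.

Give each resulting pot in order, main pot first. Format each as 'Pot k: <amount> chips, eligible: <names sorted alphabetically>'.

Contributions: A=69, B=65, C=224, E=224
Folded: D, F
Pot levels (distinct totals of non-folded players): 65, 69, 224
Layer 1-65: 65 each from A, B, C, E = 65*4 = 260 chips; eligible A, B, C, E
Layer 66-69: 4 each from A, C, E = 4*3 = 12 chips; eligible A, C, E
Layer 70-224: 155 each from C, E = 155*2 = 310 chips; eligible C, E

Pot 1: 260 chips, eligible: A, B, C, E
Pot 2: 12 chips, eligible: A, C, E
Pot 3: 310 chips, eligible: C, E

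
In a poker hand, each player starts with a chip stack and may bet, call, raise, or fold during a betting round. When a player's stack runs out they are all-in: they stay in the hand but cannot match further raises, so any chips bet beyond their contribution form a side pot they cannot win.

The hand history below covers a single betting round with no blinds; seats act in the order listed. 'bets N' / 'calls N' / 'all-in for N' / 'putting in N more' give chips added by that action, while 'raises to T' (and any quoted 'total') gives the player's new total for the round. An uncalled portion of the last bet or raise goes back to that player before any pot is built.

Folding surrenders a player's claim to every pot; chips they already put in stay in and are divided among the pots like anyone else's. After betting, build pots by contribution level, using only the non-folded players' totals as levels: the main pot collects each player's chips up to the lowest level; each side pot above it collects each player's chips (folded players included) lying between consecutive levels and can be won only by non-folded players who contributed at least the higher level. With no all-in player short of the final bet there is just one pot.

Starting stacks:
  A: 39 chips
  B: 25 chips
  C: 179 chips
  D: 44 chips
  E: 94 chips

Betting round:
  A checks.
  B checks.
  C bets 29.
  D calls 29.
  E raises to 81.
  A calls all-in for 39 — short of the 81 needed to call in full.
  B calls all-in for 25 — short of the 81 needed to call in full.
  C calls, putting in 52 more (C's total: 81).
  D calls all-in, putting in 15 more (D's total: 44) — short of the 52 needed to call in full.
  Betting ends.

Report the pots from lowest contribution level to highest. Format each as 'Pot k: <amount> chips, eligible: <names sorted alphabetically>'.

Contributions: A=39, B=25, C=81, D=44, E=81
Pot levels (distinct totals of non-folded players): 25, 39, 44, 81
Layer 1-25: 25 each from A, B, C, D, E = 25*5 = 125 chips; eligible A, B, C, D, E
Layer 26-39: 14 each from A, C, D, E = 14*4 = 56 chips; eligible A, C, D, E
Layer 40-44: 5 each from C, D, E = 5*3 = 15 chips; eligible C, D, E
Layer 45-81: 37 each from C, E = 37*2 = 74 chips; eligible C, E

Pot 1: 125 chips, eligible: A, B, C, D, E
Pot 2: 56 chips, eligible: A, C, D, E
Pot 3: 15 chips, eligible: C, D, E
Pot 4: 74 chips, eligible: C, E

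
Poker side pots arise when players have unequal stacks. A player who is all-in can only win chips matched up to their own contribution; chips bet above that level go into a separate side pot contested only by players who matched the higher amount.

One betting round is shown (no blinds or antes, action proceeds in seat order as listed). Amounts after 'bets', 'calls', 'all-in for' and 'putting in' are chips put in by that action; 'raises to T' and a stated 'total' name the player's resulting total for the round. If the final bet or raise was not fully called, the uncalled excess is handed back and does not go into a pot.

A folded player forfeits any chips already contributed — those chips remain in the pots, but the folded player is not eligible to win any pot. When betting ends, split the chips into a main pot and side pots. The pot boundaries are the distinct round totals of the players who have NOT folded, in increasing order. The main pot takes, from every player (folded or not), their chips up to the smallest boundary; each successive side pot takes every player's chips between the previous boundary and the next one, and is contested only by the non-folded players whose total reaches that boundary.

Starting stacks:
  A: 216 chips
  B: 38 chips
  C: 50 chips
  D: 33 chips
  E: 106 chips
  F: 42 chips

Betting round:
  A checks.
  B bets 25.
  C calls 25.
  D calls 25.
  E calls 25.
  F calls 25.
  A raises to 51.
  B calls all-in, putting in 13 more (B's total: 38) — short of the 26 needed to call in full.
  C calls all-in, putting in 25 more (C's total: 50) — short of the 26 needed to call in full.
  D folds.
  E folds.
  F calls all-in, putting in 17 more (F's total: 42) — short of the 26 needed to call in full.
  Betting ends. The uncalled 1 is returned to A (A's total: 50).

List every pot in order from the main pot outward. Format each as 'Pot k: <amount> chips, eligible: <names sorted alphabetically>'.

Contributions (after 1 returned to A): A=50, B=38, C=50, D=25, E=25, F=42
Folded: D, E
Pot levels (distinct totals of non-folded players): 38, 42, 50
Layer 1-38: A 38 + B 38 + C 38 + D 25 + E 25 + F 38 = 202 chips; eligible A, B, C, F
Layer 39-42: 4 each from A, C, F = 4*3 = 12 chips; eligible A, C, F
Layer 43-50: 8 each from A, C = 8*2 = 16 chips; eligible A, C

Pot 1: 202 chips, eligible: A, B, C, F
Pot 2: 12 chips, eligible: A, C, F
Pot 3: 16 chips, eligible: A, C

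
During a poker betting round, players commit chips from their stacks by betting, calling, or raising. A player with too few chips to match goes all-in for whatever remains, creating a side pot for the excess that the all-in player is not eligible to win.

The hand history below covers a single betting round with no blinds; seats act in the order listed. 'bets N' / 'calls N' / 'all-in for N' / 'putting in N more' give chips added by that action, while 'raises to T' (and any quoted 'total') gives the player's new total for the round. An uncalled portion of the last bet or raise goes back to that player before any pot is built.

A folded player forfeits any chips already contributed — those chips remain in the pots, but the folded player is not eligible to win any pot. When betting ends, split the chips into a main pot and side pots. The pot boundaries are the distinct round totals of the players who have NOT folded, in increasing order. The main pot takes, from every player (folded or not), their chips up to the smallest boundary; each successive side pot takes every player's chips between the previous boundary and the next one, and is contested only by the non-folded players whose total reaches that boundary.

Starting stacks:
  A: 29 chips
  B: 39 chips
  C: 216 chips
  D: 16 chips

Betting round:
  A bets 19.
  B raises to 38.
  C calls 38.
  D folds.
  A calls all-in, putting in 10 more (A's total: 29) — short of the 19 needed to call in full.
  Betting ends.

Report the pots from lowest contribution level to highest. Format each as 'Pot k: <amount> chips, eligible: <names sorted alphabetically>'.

Pot 1: 87 chips, eligible: A, B, C
Pot 2: 18 chips, eligible: B, C

Derivation:
Contributions: A=29, B=38, C=38
Folded: D
Pot levels (distinct totals of non-folded players): 29, 38
Layer 1-29: 29 each from A, B, C = 29*3 = 87 chips; eligible A, B, C
Layer 30-38: 9 each from B, C = 9*2 = 18 chips; eligible B, C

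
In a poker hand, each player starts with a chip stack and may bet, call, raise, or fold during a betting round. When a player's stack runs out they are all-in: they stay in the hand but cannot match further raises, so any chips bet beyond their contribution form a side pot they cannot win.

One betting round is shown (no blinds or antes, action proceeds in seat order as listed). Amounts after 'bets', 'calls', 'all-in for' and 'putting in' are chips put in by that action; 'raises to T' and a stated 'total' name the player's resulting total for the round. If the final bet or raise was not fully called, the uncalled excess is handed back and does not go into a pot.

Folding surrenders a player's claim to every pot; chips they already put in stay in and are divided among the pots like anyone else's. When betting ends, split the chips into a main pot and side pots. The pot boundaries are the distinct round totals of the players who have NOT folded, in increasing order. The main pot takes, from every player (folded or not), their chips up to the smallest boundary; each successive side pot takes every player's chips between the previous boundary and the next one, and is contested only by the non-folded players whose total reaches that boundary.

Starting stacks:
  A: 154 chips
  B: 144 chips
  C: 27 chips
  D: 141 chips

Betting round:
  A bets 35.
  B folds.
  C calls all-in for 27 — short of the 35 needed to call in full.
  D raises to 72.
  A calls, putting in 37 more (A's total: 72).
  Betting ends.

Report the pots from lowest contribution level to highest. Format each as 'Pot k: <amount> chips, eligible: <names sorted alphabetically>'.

Pot 1: 81 chips, eligible: A, C, D
Pot 2: 90 chips, eligible: A, D

Derivation:
Contributions: A=72, C=27, D=72
Folded: B
Pot levels (distinct totals of non-folded players): 27, 72
Layer 1-27: 27 each from A, C, D = 27*3 = 81 chips; eligible A, C, D
Layer 28-72: 45 each from A, D = 45*2 = 90 chips; eligible A, D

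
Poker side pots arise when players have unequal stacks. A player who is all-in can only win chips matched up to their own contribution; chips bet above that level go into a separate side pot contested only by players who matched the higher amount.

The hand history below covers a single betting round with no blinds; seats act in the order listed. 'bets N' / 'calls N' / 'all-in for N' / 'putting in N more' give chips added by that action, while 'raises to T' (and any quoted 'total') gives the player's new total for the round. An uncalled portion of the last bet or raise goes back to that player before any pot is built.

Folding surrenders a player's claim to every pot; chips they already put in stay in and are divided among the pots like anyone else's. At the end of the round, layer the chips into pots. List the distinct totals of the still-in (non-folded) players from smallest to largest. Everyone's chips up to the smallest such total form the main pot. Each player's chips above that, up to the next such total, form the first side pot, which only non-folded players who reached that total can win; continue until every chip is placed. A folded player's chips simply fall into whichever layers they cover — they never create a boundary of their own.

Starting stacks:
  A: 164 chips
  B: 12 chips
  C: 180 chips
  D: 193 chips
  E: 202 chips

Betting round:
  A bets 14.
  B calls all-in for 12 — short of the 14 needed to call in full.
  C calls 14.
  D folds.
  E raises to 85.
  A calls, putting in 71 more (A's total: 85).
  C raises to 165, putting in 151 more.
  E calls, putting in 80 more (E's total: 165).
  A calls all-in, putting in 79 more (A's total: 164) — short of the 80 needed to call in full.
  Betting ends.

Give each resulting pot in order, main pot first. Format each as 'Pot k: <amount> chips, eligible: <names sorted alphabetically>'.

Pot 1: 48 chips, eligible: A, B, C, E
Pot 2: 456 chips, eligible: A, C, E
Pot 3: 2 chips, eligible: C, E

Derivation:
Contributions: A=164, B=12, C=165, E=165
Folded: D
Pot levels (distinct totals of non-folded players): 12, 164, 165
Layer 1-12: 12 each from A, B, C, E = 12*4 = 48 chips; eligible A, B, C, E
Layer 13-164: 152 each from A, C, E = 152*3 = 456 chips; eligible A, C, E
Layer 165-165: 1 each from C, E = 1*2 = 2 chips; eligible C, E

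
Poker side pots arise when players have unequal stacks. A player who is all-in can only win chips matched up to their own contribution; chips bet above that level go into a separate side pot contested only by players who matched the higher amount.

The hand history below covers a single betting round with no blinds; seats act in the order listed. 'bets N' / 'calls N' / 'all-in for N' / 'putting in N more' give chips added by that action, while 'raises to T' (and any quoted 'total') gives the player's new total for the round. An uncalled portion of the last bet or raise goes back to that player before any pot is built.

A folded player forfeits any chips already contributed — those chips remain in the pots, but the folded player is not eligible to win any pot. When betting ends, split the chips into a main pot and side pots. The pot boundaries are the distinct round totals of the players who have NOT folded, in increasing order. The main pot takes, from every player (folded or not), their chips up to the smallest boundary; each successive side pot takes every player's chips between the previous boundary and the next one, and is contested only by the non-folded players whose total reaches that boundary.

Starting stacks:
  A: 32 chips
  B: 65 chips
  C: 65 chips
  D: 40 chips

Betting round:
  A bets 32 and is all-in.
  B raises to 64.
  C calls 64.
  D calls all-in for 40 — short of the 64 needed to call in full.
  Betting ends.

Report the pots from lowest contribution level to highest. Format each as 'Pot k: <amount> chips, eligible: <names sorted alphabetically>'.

Pot 1: 128 chips, eligible: A, B, C, D
Pot 2: 24 chips, eligible: B, C, D
Pot 3: 48 chips, eligible: B, C

Derivation:
Contributions: A=32, B=64, C=64, D=40
Pot levels (distinct totals of non-folded players): 32, 40, 64
Layer 1-32: 32 each from A, B, C, D = 32*4 = 128 chips; eligible A, B, C, D
Layer 33-40: 8 each from B, C, D = 8*3 = 24 chips; eligible B, C, D
Layer 41-64: 24 each from B, C = 24*2 = 48 chips; eligible B, C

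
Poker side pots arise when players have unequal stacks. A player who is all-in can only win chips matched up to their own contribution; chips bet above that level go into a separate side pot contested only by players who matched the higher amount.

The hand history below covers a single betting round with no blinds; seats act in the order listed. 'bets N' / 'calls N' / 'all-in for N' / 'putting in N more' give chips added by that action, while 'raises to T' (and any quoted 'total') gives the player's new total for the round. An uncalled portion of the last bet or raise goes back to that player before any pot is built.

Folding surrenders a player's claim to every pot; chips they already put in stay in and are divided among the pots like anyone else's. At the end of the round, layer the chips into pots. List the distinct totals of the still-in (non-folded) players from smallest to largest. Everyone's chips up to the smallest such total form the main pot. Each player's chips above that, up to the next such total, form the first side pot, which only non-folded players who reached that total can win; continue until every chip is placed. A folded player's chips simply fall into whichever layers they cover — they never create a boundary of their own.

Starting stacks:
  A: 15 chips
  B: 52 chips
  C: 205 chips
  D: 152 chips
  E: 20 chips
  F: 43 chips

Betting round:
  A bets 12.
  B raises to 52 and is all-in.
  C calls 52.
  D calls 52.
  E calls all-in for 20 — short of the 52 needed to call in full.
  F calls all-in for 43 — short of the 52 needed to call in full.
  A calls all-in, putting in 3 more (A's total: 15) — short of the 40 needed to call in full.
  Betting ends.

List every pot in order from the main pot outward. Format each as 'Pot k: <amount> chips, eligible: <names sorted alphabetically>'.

Pot 1: 90 chips, eligible: A, B, C, D, E, F
Pot 2: 25 chips, eligible: B, C, D, E, F
Pot 3: 92 chips, eligible: B, C, D, F
Pot 4: 27 chips, eligible: B, C, D

Derivation:
Contributions: A=15, B=52, C=52, D=52, E=20, F=43
Pot levels (distinct totals of non-folded players): 15, 20, 43, 52
Layer 1-15: 15 each from A, B, C, D, E, F = 15*6 = 90 chips; eligible A, B, C, D, E, F
Layer 16-20: 5 each from B, C, D, E, F = 5*5 = 25 chips; eligible B, C, D, E, F
Layer 21-43: 23 each from B, C, D, F = 23*4 = 92 chips; eligible B, C, D, F
Layer 44-52: 9 each from B, C, D = 9*3 = 27 chips; eligible B, C, D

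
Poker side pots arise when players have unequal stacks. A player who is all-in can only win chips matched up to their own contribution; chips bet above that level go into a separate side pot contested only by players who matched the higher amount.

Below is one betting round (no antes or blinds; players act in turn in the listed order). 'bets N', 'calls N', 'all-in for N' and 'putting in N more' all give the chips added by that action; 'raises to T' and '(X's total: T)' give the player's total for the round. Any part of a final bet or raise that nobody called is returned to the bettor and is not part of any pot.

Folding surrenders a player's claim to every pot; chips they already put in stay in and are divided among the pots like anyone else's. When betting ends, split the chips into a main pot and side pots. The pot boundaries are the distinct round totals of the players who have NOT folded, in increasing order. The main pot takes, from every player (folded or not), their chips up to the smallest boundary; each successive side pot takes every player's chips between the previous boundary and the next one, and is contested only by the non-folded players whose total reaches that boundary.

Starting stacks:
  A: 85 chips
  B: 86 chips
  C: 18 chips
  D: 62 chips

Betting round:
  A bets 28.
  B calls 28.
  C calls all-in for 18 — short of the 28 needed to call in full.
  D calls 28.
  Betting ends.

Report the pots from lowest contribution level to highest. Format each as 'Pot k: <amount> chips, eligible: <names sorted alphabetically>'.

Contributions: A=28, B=28, C=18, D=28
Pot levels (distinct totals of non-folded players): 18, 28
Layer 1-18: 18 each from A, B, C, D = 18*4 = 72 chips; eligible A, B, C, D
Layer 19-28: 10 each from A, B, D = 10*3 = 30 chips; eligible A, B, D

Pot 1: 72 chips, eligible: A, B, C, D
Pot 2: 30 chips, eligible: A, B, D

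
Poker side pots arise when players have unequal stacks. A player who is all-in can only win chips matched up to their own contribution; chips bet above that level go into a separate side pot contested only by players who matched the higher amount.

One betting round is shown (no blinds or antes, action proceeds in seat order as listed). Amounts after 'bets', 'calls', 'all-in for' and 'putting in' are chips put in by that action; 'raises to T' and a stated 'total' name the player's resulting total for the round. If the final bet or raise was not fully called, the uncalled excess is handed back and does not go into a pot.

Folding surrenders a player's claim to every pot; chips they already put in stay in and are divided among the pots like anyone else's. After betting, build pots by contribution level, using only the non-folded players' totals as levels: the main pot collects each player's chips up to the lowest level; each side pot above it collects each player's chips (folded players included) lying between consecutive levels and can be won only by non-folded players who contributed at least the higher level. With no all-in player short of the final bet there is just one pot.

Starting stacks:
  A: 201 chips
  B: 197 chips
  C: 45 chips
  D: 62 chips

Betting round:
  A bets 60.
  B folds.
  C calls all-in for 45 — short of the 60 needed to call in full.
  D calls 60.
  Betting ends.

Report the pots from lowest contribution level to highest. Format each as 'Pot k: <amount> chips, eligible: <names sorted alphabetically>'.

Contributions: A=60, C=45, D=60
Folded: B
Pot levels (distinct totals of non-folded players): 45, 60
Layer 1-45: 45 each from A, C, D = 45*3 = 135 chips; eligible A, C, D
Layer 46-60: 15 each from A, D = 15*2 = 30 chips; eligible A, D

Pot 1: 135 chips, eligible: A, C, D
Pot 2: 30 chips, eligible: A, D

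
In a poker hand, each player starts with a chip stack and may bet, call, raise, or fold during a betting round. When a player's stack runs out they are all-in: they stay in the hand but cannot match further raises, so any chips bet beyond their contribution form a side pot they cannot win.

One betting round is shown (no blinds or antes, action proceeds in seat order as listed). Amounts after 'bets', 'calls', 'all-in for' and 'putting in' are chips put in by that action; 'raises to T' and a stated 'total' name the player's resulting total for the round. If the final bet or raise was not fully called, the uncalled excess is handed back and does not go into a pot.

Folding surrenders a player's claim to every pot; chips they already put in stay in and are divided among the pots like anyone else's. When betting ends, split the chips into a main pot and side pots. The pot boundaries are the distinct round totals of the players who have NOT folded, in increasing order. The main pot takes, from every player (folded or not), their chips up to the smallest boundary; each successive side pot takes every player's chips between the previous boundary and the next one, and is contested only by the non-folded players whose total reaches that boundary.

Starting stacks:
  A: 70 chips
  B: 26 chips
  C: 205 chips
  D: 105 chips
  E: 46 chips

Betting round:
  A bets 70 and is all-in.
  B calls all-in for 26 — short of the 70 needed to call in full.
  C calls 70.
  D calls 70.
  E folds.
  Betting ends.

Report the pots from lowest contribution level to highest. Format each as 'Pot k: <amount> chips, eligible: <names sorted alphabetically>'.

Pot 1: 104 chips, eligible: A, B, C, D
Pot 2: 132 chips, eligible: A, C, D

Derivation:
Contributions: A=70, B=26, C=70, D=70
Folded: E
Pot levels (distinct totals of non-folded players): 26, 70
Layer 1-26: 26 each from A, B, C, D = 26*4 = 104 chips; eligible A, B, C, D
Layer 27-70: 44 each from A, C, D = 44*3 = 132 chips; eligible A, C, D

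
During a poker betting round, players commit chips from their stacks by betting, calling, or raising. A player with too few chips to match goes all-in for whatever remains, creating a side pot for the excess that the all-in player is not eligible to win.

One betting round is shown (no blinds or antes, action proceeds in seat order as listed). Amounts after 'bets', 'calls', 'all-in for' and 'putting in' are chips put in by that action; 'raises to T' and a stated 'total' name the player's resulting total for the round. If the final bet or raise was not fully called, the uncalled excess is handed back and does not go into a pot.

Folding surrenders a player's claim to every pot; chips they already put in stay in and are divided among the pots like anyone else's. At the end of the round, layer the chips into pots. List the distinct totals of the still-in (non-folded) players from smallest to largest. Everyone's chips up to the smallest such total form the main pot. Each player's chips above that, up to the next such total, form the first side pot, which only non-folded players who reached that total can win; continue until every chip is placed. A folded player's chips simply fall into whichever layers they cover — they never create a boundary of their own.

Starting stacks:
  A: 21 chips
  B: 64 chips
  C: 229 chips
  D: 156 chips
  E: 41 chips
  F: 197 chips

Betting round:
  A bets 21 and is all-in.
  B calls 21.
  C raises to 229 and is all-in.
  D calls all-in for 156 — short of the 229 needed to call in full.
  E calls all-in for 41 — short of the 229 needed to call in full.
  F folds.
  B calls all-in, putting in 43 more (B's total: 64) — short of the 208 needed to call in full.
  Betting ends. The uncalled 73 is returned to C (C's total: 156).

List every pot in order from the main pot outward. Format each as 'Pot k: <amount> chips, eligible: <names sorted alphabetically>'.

Pot 1: 105 chips, eligible: A, B, C, D, E
Pot 2: 80 chips, eligible: B, C, D, E
Pot 3: 69 chips, eligible: B, C, D
Pot 4: 184 chips, eligible: C, D

Derivation:
Contributions (after 73 returned to C): A=21, B=64, C=156, D=156, E=41
Folded: F
Pot levels (distinct totals of non-folded players): 21, 41, 64, 156
Layer 1-21: 21 each from A, B, C, D, E = 21*5 = 105 chips; eligible A, B, C, D, E
Layer 22-41: 20 each from B, C, D, E = 20*4 = 80 chips; eligible B, C, D, E
Layer 42-64: 23 each from B, C, D = 23*3 = 69 chips; eligible B, C, D
Layer 65-156: 92 each from C, D = 92*2 = 184 chips; eligible C, D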